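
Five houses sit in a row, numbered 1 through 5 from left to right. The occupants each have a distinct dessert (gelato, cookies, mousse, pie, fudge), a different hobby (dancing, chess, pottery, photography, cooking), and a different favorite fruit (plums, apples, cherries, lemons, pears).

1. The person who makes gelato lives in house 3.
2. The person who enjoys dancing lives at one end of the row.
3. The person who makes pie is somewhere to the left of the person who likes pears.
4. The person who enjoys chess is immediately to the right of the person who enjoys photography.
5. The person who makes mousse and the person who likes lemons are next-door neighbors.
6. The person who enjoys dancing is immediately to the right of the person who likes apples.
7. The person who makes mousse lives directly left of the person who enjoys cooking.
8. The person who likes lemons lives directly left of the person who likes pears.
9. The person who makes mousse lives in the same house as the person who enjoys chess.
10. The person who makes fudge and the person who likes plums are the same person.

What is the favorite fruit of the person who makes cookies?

apples

Clue 1 places the person who makes gelato in house 3.
From clue 6, the person who enjoys dancing must be in house 5.
From clue 6, the person who likes apples must be in house 4.
The person who makes mousse is in house 2 (clue 7).
By clue 7, the person who enjoys cooking is in house 3.
By clue 8, the person who likes lemons is in house 1.
The person who likes pears is in house 2 (clue 8).
Clue 9: the person who enjoys chess is in house 2.
So house 4 gets pottery for hobby.
House 3's favorite fruit must be cherries (nothing else left).
House 5 favorite fruit: only plums fits.
Clue 3 places the person who makes pie in house 1.
The person who makes fudge is in house 5 (clue 10).
House 4 dessert: only cookies fits.
That leaves photography as the hobby for house 1.
So: house 1 = pie/photography/lemons, house 2 = mousse/chess/pears, house 3 = gelato/cooking/cherries, house 4 = cookies/pottery/apples, house 5 = fudge/dancing/plums.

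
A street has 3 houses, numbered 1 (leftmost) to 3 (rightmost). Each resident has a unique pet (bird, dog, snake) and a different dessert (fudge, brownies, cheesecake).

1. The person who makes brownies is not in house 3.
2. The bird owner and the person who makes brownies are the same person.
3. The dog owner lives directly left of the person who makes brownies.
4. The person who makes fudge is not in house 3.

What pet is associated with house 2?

bird

From clue 3, the dog owner must be in house 1.
By clue 3, the person who makes brownies is in house 2.
So house 3 gets snake for pet.
The only dessert still possible for house 3 is cheesecake.
The only pet still possible for house 2 is bird.
That leaves fudge as the dessert for house 1.
So: house 1 = dog/fudge, house 2 = bird/brownies, house 3 = snake/cheesecake.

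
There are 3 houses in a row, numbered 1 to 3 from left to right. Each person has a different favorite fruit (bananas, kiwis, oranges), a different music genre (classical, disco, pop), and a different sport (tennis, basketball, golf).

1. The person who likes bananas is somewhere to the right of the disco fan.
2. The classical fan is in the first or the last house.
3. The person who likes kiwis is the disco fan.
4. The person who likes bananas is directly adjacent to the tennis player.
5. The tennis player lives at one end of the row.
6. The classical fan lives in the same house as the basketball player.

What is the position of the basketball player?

3

House 2's sport must be golf (nothing else left).
From clue 4, the person who likes bananas must be in house 2.
House 1's favorite fruit must be kiwis (nothing else left).
The only favorite fruit still possible for house 3 is oranges.
Clue 1: the disco fan is in house 1.
The only music genre still possible for house 2 is pop.
The only music genre still possible for house 3 is classical.
By clue 6, the basketball player is in house 3.
So house 1 gets tennis for sport.
So: house 1 = kiwis/disco/tennis, house 2 = bananas/pop/golf, house 3 = oranges/classical/basketball.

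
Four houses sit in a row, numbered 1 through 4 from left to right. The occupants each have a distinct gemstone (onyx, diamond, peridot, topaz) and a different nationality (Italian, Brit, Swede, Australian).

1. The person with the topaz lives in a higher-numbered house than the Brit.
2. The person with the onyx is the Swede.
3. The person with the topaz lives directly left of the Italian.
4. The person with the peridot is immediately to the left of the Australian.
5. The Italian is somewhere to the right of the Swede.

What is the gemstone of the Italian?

diamond

So house 4 gets diamond for gemstone.
The person with the topaz is narrowed to house 2 or 3; consider each.
Placing it in house 2 leads to a contradiction, so it's in house 3.
Clue 3 places the Italian in house 4.
That leaves Australian as the nationality for house 3.
From clue 4, the person with the peridot must be in house 2.
So house 1 gets onyx for gemstone.
From clue 2, the Swede must be in house 1.
House 2's nationality must be Brit (nothing else left).
So: house 1 = onyx/Swede, house 2 = peridot/Brit, house 3 = topaz/Australian, house 4 = diamond/Italian.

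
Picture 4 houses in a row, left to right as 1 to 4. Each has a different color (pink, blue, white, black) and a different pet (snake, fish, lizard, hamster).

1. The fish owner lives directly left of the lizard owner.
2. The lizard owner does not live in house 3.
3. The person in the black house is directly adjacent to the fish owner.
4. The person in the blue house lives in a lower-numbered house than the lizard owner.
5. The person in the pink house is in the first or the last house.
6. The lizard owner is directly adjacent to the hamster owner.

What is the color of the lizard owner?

The person in the black house is narrowed to house 2 or 4; consider each.
Placing it in house 4 leads to a contradiction, so it's in house 2.
The person in the blue house is narrowed to house 1 or 3; consider each.
Placing it in house 3 leads to a contradiction, so it's in house 1.
House 3's color must be white (nothing else left).
House 4 color: only pink fits.
The fish owner is narrowed to house 1 or 3; consider each.
Placing it in house 3 leads to a contradiction, so it's in house 1.
By clue 1, the lizard owner is in house 2.
That leaves hamster as the pet for house 3.
House 4 pet: only snake fits.
So: house 1 = blue/fish, house 2 = black/lizard, house 3 = white/hamster, house 4 = pink/snake.

black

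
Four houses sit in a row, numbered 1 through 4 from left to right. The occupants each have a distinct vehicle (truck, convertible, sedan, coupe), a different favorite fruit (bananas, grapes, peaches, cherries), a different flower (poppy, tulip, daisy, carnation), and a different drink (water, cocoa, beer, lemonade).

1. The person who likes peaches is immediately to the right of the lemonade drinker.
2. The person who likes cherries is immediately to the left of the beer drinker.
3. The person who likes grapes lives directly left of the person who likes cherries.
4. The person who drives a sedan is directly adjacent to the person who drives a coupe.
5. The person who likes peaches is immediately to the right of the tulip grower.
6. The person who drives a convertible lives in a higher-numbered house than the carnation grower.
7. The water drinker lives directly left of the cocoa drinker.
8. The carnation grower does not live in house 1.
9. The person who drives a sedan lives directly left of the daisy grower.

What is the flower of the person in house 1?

The person who drives a convertible is narrowed to house 3 or 4; consider each.
Placing it in house 3 leads to a contradiction, so it's in house 4.
The person who likes cherries is narrowed to house 2 or 3; consider each.
Placing it in house 2 leads to a contradiction, so it's in house 3.
From clue 2, the beer drinker must be in house 4.
Clue 3 places the person who likes grapes in house 2.
That leaves bananas as the favorite fruit for house 1.
House 4's favorite fruit must be peaches (nothing else left).
By clue 1, the lemonade drinker is in house 3.
Clue 5: the tulip grower is in house 3.
That leaves poppy as the flower for house 1.
House 2 flower: only carnation fits.
House 4's flower must be daisy (nothing else left).
The only drink still possible for house 1 is water.
That leaves cocoa as the drink for house 2.
From clue 9, the person who drives a sedan must be in house 3.
Clue 4 places the person who drives a coupe in house 2.
House 1's vehicle must be truck (nothing else left).
So: house 1 = truck/bananas/poppy/water, house 2 = coupe/grapes/carnation/cocoa, house 3 = sedan/cherries/tulip/lemonade, house 4 = convertible/peaches/daisy/beer.

poppy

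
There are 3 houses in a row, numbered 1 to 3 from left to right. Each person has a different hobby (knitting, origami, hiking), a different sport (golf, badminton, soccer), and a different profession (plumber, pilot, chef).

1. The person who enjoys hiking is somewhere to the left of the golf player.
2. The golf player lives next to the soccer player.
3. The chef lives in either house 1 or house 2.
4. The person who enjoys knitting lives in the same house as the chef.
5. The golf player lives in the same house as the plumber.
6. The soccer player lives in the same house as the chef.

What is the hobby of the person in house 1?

hiking

That leaves origami as the hobby for house 3.
The person who enjoys hiking is narrowed to house 1 or 2; consider each.
Placing it in house 2 leads to a contradiction, so it's in house 1.
So house 2 gets knitting for hobby.
Clue 4: the chef is in house 2.
The soccer player is in house 2 (clue 6).
House 1 sport: only badminton fits.
That leaves golf as the sport for house 3.
House 1 profession: only pilot fits.
House 3 profession: only plumber fits.
So: house 1 = hiking/badminton/pilot, house 2 = knitting/soccer/chef, house 3 = origami/golf/plumber.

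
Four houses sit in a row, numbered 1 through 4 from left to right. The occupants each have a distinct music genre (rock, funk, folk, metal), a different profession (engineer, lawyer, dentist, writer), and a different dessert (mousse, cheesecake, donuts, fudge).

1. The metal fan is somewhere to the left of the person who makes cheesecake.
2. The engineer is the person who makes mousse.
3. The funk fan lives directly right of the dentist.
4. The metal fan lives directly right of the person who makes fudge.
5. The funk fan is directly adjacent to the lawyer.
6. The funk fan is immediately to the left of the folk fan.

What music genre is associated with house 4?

So house 1 gets rock for music genre.
So house 4 gets folk for music genre.
The funk fan is in house 3 (clue 6).
So house 2 gets metal for music genre.
By clue 3, the dentist is in house 2.
Clue 4 places the person who makes fudge in house 1.
That leaves writer as the profession for house 1.
So house 3 gets engineer for profession.
House 4's profession must be lawyer (nothing else left).
So house 2 gets donuts for dessert.
By clue 2, the person who makes mousse is in house 3.
House 4 dessert: only cheesecake fits.
So: house 1 = rock/writer/fudge, house 2 = metal/dentist/donuts, house 3 = funk/engineer/mousse, house 4 = folk/lawyer/cheesecake.

folk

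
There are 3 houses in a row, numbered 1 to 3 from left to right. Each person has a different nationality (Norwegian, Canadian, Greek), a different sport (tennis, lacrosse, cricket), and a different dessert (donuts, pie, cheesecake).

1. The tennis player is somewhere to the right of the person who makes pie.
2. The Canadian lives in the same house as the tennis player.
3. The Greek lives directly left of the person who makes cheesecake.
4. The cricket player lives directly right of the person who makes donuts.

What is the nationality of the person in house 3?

The only sport still possible for house 1 is lacrosse.
House 3 dessert: only cheesecake fits.
By clue 3, the Greek is in house 2.
So house 1 gets Norwegian for nationality.
House 3 nationality: only Canadian fits.
The tennis player is in house 3 (clue 2).
House 2's sport must be cricket (nothing else left).
Clue 4 places the person who makes donuts in house 1.
House 2's dessert must be pie (nothing else left).
So: house 1 = Norwegian/lacrosse/donuts, house 2 = Greek/cricket/pie, house 3 = Canadian/tennis/cheesecake.

Canadian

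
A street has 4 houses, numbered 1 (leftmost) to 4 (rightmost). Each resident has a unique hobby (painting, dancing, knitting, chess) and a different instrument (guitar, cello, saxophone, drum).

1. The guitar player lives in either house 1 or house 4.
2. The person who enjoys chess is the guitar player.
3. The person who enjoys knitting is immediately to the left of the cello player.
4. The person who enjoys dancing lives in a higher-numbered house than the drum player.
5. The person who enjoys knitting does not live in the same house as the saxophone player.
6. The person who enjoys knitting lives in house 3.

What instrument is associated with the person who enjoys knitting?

From clue 6, the person who enjoys knitting must be in house 3.
The cello player is in house 4 (clue 3).
House 3's instrument must be drum (nothing else left).
From clue 2, the person who enjoys chess must be in house 1.
Clue 4: the person who enjoys dancing is in house 4.
That leaves painting as the hobby for house 2.
That leaves guitar as the instrument for house 1.
House 2's instrument must be saxophone (nothing else left).
So: house 1 = chess/guitar, house 2 = painting/saxophone, house 3 = knitting/drum, house 4 = dancing/cello.

drum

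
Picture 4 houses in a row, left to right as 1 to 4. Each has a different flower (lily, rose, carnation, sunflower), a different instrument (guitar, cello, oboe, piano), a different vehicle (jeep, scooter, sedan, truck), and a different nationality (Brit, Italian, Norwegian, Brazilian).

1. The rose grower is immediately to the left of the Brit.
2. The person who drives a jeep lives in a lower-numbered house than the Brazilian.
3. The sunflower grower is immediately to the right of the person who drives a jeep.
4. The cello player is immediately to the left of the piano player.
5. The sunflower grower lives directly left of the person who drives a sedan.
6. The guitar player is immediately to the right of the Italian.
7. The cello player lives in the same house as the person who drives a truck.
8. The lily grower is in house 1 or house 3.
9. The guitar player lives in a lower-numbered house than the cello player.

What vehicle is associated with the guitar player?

From clue 9, the guitar player must be in house 2.
The cello player is in house 3 (clue 9).
So house 4 gets carnation for flower.
House 1 instrument: only oboe fits.
House 4's instrument must be piano (nothing else left).
The Italian is in house 1 (clue 6).
Clue 7 places the person who drives a truck in house 3.
Clue 5: the sunflower grower is in house 3.
That leaves rose as the flower for house 2.
House 4 vehicle: only sedan fits.
Clue 1 places the Brit in house 3.
Clue 3: the person who drives a jeep is in house 2.
House 1 flower: only lily fits.
That leaves scooter as the vehicle for house 1.
From clue 2, the Brazilian must be in house 4.
So house 2 gets Norwegian for nationality.
So: house 1 = lily/oboe/scooter/Italian, house 2 = rose/guitar/jeep/Norwegian, house 3 = sunflower/cello/truck/Brit, house 4 = carnation/piano/sedan/Brazilian.

jeep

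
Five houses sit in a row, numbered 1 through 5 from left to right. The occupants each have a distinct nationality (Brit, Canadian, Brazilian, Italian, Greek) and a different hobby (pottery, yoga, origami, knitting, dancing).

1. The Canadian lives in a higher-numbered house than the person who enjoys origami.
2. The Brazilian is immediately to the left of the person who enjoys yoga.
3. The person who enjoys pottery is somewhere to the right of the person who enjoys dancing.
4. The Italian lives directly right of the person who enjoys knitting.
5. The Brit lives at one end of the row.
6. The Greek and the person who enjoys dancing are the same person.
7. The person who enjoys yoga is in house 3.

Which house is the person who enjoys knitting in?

From clue 7, the person who enjoys yoga must be in house 3.
The only hobby still possible for house 5 is pottery.
From clue 2, the Brazilian must be in house 2.
The Brit is narrowed to house 1 or 5; consider each.
Placing it in house 5 leads to a contradiction, so it's in house 1.
The only nationality still possible for house 4 is Greek.
By clue 6, the person who enjoys dancing is in house 4.
So house 1 gets origami for hobby.
That leaves knitting as the hobby for house 2.
Clue 4 places the Italian in house 3.
The only nationality still possible for house 5 is Canadian.
So: house 1 = Brit/origami, house 2 = Brazilian/knitting, house 3 = Italian/yoga, house 4 = Greek/dancing, house 5 = Canadian/pottery.

2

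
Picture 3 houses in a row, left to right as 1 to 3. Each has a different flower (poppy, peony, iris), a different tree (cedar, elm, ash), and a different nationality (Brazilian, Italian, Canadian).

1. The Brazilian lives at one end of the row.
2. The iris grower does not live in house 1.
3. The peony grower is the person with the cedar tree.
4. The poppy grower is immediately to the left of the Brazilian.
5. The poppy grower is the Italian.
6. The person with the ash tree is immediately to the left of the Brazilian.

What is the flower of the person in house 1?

Clue 4: the poppy grower is in house 2.
From clue 4, the Brazilian must be in house 3.
Clue 5 places the Italian in house 2.
By clue 6, the person with the ash tree is in house 2.
So house 1 gets peony for flower.
So house 3 gets iris for flower.
So house 1 gets Canadian for nationality.
From clue 3, the person with the cedar tree must be in house 1.
That leaves elm as the tree for house 3.
So: house 1 = peony/cedar/Canadian, house 2 = poppy/ash/Italian, house 3 = iris/elm/Brazilian.

peony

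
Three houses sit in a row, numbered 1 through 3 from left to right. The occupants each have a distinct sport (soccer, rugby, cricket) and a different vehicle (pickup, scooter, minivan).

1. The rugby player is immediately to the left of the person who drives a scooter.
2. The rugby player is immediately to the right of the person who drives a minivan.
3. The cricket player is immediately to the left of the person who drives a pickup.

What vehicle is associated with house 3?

scooter

From clue 2, the rugby player must be in house 2.
Clue 2 places the person who drives a minivan in house 1.
The only sport still possible for house 1 is cricket.
House 3's sport must be soccer (nothing else left).
From clue 1, the person who drives a scooter must be in house 3.
The person who drives a pickup is in house 2 (clue 3).
So: house 1 = cricket/minivan, house 2 = rugby/pickup, house 3 = soccer/scooter.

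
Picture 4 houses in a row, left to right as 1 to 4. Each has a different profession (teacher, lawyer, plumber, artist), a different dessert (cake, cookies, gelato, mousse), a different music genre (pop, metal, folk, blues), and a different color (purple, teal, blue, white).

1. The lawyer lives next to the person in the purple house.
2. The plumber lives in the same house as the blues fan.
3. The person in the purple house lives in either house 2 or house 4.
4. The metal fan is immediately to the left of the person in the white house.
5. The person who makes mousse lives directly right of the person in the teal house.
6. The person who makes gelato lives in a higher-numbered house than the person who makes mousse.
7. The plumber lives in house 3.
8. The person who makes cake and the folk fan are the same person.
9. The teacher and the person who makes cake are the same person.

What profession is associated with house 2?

artist

By clue 7, the plumber is in house 3.
Clue 1 places the lawyer in house 1.
Clue 1: the person in the purple house is in house 2.
Clue 2 places the blues fan in house 3.
House 1's color must be teal (nothing else left).
Clue 4: the metal fan is in house 2.
Clue 4 places the person in the white house in house 3.
The person who makes mousse is in house 2 (clue 5).
That leaves cookies as the dessert for house 1.
House 3's dessert must be gelato (nothing else left).
The only dessert still possible for house 4 is cake.
House 4 color: only blue fits.
Clue 8 places the folk fan in house 4.
From clue 9, the teacher must be in house 4.
House 2 profession: only artist fits.
That leaves pop as the music genre for house 1.
So: house 1 = lawyer/cookies/pop/teal, house 2 = artist/mousse/metal/purple, house 3 = plumber/gelato/blues/white, house 4 = teacher/cake/folk/blue.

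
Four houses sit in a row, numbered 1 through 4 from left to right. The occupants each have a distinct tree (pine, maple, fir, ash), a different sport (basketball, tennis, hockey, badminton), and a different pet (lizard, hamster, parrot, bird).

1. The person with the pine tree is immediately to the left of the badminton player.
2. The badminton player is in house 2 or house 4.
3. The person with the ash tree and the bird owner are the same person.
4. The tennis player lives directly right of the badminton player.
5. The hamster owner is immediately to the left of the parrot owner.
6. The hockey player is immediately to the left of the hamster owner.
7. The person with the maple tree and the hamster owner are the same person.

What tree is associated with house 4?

Clue 4: the tennis player is in house 3.
Clue 4 places the badminton player in house 2.
House 4's sport must be basketball (nothing else left).
Clue 1: the person with the pine tree is in house 1.
Clue 6: the hamster owner is in house 2.
Clue 7 places the person with the maple tree in house 2.
The only sport still possible for house 1 is hockey.
Clue 5: the parrot owner is in house 3.
That leaves lizard as the pet for house 1.
The only pet still possible for house 4 is bird.
The person with the ash tree is in house 4 (clue 3).
So house 3 gets fir for tree.
So: house 1 = pine/hockey/lizard, house 2 = maple/badminton/hamster, house 3 = fir/tennis/parrot, house 4 = ash/basketball/bird.

ash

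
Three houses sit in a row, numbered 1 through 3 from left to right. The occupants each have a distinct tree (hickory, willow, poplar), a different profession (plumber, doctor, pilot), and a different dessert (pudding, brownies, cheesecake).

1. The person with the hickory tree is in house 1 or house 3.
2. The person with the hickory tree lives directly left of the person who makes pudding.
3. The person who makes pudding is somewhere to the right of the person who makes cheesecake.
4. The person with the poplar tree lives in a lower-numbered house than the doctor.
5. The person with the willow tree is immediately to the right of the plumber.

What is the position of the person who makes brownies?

3

Clue 2: the person with the hickory tree is in house 1.
Clue 2 places the person who makes pudding in house 2.
By clue 3, the person who makes cheesecake is in house 1.
That leaves poplar as the tree for house 2.
The only tree still possible for house 3 is willow.
The only dessert still possible for house 3 is brownies.
Clue 4: the doctor is in house 3.
Clue 5 places the plumber in house 2.
The only profession still possible for house 1 is pilot.
So: house 1 = hickory/pilot/cheesecake, house 2 = poplar/plumber/pudding, house 3 = willow/doctor/brownies.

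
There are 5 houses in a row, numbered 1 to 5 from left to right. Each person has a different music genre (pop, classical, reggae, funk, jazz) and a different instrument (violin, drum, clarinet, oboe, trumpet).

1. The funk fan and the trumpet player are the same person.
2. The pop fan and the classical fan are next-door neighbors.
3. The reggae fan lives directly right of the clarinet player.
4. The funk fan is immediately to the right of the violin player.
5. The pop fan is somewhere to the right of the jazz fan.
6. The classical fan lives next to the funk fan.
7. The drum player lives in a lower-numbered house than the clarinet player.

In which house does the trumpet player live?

The reggae fan is narrowed to house 3 or 4 or 5; consider each.
Placing it in house 3 and house 4 leads to a contradiction, so it's in house 5.
From clue 3, the clarinet player must be in house 4.
The only instrument still possible for house 5 is oboe.
The funk fan is narrowed to house 2 or 3; consider each.
Placing it in house 3 leads to a contradiction, so it's in house 2.
The trumpet player is in house 2 (clue 1).
By clue 4, the violin player is in house 1.
House 4 music genre: only pop fits.
House 3's instrument must be drum (nothing else left).
The classical fan is in house 3 (clue 2).
House 1 music genre: only jazz fits.
So: house 1 = jazz/violin, house 2 = funk/trumpet, house 3 = classical/drum, house 4 = pop/clarinet, house 5 = reggae/oboe.

2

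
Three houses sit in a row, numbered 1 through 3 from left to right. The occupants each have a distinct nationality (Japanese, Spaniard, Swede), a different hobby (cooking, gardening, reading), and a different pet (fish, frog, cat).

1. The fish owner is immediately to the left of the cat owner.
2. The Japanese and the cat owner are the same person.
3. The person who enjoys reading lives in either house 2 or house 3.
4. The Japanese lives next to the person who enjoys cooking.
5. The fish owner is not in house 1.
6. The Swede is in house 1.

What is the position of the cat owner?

Clue 5 places the fish owner in house 2.
Clue 6: the Swede is in house 1.
House 1 pet: only frog fits.
The only pet still possible for house 3 is cat.
By clue 2, the Japanese is in house 3.
From clue 4, the person who enjoys cooking must be in house 2.
House 2's nationality must be Spaniard (nothing else left).
House 1 hobby: only gardening fits.
That leaves reading as the hobby for house 3.
So: house 1 = Swede/gardening/frog, house 2 = Spaniard/cooking/fish, house 3 = Japanese/reading/cat.

3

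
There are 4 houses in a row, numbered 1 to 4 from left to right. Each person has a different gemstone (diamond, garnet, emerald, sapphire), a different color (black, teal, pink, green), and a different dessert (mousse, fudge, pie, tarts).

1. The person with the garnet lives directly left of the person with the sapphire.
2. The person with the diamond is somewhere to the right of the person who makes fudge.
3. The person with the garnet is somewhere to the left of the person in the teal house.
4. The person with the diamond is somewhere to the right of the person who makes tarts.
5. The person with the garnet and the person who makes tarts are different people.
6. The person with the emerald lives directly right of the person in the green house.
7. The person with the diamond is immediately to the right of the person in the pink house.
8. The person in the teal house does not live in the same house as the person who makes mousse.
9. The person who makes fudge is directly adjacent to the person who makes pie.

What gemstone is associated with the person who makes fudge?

House 1's gemstone must be garnet (nothing else left).
From clue 1, the person with the sapphire must be in house 2.
The only color still possible for house 1 is black.
House 4 color: only teal fits.
House 4 dessert: only pie fits.
Clue 9: the person who makes fudge is in house 3.
House 1's dessert must be mousse (nothing else left).
House 2's dessert must be tarts (nothing else left).
Clue 2: the person with the diamond is in house 4.
Clue 7: the person in the pink house is in house 3.
House 3 gemstone: only emerald fits.
The only color still possible for house 2 is green.
So: house 1 = garnet/black/mousse, house 2 = sapphire/green/tarts, house 3 = emerald/pink/fudge, house 4 = diamond/teal/pie.

emerald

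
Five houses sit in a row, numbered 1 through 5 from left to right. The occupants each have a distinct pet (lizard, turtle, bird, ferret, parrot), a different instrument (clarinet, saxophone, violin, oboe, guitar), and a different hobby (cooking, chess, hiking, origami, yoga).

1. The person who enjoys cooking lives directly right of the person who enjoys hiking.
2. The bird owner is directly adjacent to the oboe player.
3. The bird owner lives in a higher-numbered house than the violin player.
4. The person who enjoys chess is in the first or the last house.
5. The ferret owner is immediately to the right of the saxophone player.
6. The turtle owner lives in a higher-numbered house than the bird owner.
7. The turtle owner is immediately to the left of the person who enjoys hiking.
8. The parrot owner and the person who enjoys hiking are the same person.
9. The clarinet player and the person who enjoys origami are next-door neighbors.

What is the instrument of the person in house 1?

violin

The turtle owner is in house 3 (clue 7).
From clue 7, the person who enjoys hiking must be in house 4.
Clue 8: the parrot owner is in house 4.
The only pet still possible for house 1 is lizard.
House 5 pet: only ferret fits.
Clue 1 places the person who enjoys cooking in house 5.
Clue 3: the violin player is in house 1.
From clue 5, the saxophone player must be in house 4.
House 2 pet: only bird fits.
House 3's instrument must be oboe (nothing else left).
House 5 instrument: only guitar fits.
House 1 hobby: only chess fits.
The person who enjoys origami is in house 3 (clue 9).
The only instrument still possible for house 2 is clarinet.
House 2 hobby: only yoga fits.
So: house 1 = lizard/violin/chess, house 2 = bird/clarinet/yoga, house 3 = turtle/oboe/origami, house 4 = parrot/saxophone/hiking, house 5 = ferret/guitar/cooking.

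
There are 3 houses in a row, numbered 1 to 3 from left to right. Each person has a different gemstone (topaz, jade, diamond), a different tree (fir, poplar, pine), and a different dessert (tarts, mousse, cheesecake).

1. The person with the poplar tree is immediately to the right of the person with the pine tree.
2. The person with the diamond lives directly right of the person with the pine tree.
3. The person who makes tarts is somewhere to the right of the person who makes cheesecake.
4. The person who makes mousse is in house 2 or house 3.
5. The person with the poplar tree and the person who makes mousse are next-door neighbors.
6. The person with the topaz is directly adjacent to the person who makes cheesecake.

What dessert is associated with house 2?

mousse

House 1 dessert: only cheesecake fits.
By clue 6, the person with the topaz is in house 2.
The only gemstone still possible for house 1 is jade.
House 3 gemstone: only diamond fits.
By clue 2, the person with the pine tree is in house 2.
So house 1 gets fir for tree.
So house 3 gets poplar for tree.
The person who makes mousse is in house 2 (clue 5).
The only dessert still possible for house 3 is tarts.
So: house 1 = jade/fir/cheesecake, house 2 = topaz/pine/mousse, house 3 = diamond/poplar/tarts.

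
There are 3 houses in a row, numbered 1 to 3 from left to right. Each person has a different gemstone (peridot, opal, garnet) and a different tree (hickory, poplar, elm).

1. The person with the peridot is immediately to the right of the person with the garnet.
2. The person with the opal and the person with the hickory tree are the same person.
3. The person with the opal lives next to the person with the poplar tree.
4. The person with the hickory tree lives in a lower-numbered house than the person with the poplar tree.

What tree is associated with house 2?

House 3 gemstone: only peridot fits.
Clue 1: the person with the garnet is in house 2.
The only gemstone still possible for house 1 is opal.
The person with the hickory tree is in house 1 (clue 2).
From clue 3, the person with the poplar tree must be in house 2.
House 3's tree must be elm (nothing else left).
So: house 1 = opal/hickory, house 2 = garnet/poplar, house 3 = peridot/elm.

poplar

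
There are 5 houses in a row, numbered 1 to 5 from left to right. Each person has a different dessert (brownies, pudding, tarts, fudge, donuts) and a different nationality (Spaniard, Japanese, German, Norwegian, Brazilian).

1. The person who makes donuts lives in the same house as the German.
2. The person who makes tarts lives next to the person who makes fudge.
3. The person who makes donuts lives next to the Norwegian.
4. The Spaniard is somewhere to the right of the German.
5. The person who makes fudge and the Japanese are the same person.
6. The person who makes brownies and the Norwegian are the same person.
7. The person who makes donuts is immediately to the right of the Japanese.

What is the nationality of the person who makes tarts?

The person who makes donuts is narrowed to house 2 or 3 or 4; consider each.
Placing it in house 2 and house 4 leads to a contradiction, so it's in house 3.
By clue 1, the German is in house 3.
Clue 7 places the Japanese in house 2.
So house 5 gets pudding for dessert.
That leaves Brazilian as the nationality for house 1.
House 4 nationality: only Norwegian fits.
House 5's nationality must be Spaniard (nothing else left).
Clue 5: the person who makes fudge is in house 2.
From clue 6, the person who makes brownies must be in house 4.
That leaves tarts as the dessert for house 1.
So: house 1 = tarts/Brazilian, house 2 = fudge/Japanese, house 3 = donuts/German, house 4 = brownies/Norwegian, house 5 = pudding/Spaniard.

Brazilian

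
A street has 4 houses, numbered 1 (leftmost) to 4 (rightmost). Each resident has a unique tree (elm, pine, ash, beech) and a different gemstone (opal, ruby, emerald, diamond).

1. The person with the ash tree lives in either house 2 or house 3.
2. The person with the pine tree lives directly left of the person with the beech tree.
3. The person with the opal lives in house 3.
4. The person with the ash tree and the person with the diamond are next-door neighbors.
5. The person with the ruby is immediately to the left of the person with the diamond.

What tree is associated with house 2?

beech

Clue 3 places the person with the opal in house 3.
Clue 4 places the person with the ash tree in house 3.
By clue 5, the person with the ruby is in house 1.
Clue 5: the person with the diamond is in house 2.
House 4 gemstone: only emerald fits.
Clue 2: the person with the pine tree is in house 1.
The person with the beech tree is in house 2 (clue 2).
So house 4 gets elm for tree.
So: house 1 = pine/ruby, house 2 = beech/diamond, house 3 = ash/opal, house 4 = elm/emerald.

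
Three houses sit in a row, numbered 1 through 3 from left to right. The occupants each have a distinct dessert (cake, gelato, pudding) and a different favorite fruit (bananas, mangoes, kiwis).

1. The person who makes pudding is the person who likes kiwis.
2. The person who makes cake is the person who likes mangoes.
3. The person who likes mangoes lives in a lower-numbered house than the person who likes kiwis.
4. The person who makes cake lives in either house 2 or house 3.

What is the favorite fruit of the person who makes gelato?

By clue 2, the person who makes cake is in house 2.
By clue 2, the person who likes mangoes is in house 2.
Clue 3: the person who likes kiwis is in house 3.
So house 1 gets gelato for dessert.
That leaves pudding as the dessert for house 3.
That leaves bananas as the favorite fruit for house 1.
So: house 1 = gelato/bananas, house 2 = cake/mangoes, house 3 = pudding/kiwis.

bananas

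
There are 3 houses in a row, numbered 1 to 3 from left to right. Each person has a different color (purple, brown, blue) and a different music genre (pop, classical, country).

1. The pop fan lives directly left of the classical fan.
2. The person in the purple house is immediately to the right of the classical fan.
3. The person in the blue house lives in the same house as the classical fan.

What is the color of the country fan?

The person in the purple house is in house 3 (clue 2).
The classical fan is in house 2 (clue 2).
By clue 3, the person in the blue house is in house 2.
So house 1 gets brown for color.
House 3 music genre: only country fits.
That leaves pop as the music genre for house 1.
So: house 1 = brown/pop, house 2 = blue/classical, house 3 = purple/country.

purple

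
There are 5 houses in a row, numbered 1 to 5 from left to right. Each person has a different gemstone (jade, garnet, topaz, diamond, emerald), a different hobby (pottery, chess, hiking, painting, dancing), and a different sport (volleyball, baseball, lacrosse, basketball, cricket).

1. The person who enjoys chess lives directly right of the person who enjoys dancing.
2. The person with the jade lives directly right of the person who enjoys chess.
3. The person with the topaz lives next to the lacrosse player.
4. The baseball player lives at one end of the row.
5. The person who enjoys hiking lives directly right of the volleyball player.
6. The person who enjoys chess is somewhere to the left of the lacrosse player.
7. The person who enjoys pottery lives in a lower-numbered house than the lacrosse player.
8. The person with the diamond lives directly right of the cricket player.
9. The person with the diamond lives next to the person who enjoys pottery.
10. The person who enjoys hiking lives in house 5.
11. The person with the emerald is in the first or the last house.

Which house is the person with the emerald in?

By clue 10, the person who enjoys hiking is in house 5.
By clue 5, the volleyball player is in house 4.
The person with the emerald is narrowed to house 1 or 5; consider each.
Placing it in house 5 leads to a contradiction, so it's in house 1.
The person with the topaz is narrowed to house 2 or 4; consider each.
Placing it in house 2 leads to a contradiction, so it's in house 4.
The person with the diamond is narrowed to house 2 or 3; consider each.
Placing it in house 2 leads to a contradiction, so it's in house 3.
From clue 8, the cricket player must be in house 2.
House 2 gemstone: only garnet fits.
House 5 gemstone: only jade fits.
Clue 2 places the person who enjoys chess in house 4.
From clue 6, the lacrosse player must be in house 5.
So house 3 gets basketball for sport.
By clue 1, the person who enjoys dancing is in house 3.
House 1's hobby must be painting (nothing else left).
So house 2 gets pottery for hobby.
House 1 sport: only baseball fits.
So: house 1 = emerald/painting/baseball, house 2 = garnet/pottery/cricket, house 3 = diamond/dancing/basketball, house 4 = topaz/chess/volleyball, house 5 = jade/hiking/lacrosse.

1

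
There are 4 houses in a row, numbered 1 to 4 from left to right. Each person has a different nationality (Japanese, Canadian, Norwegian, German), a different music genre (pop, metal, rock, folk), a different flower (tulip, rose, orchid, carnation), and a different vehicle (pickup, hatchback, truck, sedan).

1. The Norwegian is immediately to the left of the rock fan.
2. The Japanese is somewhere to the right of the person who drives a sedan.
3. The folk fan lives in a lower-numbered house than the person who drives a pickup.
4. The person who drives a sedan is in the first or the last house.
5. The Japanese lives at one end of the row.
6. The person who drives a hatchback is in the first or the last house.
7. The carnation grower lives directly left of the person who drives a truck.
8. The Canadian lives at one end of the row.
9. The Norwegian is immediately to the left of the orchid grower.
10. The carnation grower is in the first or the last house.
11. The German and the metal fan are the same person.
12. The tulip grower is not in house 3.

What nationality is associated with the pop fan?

Norwegian

Clue 4 places the person who drives a sedan in house 1.
Clue 5 places the Japanese in house 4.
The carnation grower is in house 1 (clue 10).
The only nationality still possible for house 1 is Canadian.
The person who drives a truck is in house 2 (clue 7).
So house 3 gets pickup for vehicle.
House 4 vehicle: only hatchback fits.
The German is narrowed to house 2 or 3; consider each.
Placing it in house 3 leads to a contradiction, so it's in house 2.
Clue 11: the metal fan is in house 2.
The only nationality still possible for house 3 is Norwegian.
That leaves folk as the music genre for house 1.
By clue 1, the rock fan is in house 4.
Clue 9: the orchid grower is in house 4.
House 3's music genre must be pop (nothing else left).
That leaves rose as the flower for house 3.
So house 2 gets tulip for flower.
So: house 1 = Canadian/folk/carnation/sedan, house 2 = German/metal/tulip/truck, house 3 = Norwegian/pop/rose/pickup, house 4 = Japanese/rock/orchid/hatchback.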